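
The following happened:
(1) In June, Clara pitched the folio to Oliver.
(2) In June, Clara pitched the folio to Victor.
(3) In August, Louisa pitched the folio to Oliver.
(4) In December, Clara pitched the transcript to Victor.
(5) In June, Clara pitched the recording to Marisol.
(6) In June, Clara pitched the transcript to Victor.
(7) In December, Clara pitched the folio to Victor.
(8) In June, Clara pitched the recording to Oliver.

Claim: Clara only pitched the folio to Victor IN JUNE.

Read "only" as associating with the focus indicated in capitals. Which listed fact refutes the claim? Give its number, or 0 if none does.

7

The capitals mark "in June" as focus. So "only" rules out other settings, with the rest (same agent, thing, recipient (Clara / the folio / Victor)) as background.
Fact (7) shares the background but differs in setting (in December) — a counterexample.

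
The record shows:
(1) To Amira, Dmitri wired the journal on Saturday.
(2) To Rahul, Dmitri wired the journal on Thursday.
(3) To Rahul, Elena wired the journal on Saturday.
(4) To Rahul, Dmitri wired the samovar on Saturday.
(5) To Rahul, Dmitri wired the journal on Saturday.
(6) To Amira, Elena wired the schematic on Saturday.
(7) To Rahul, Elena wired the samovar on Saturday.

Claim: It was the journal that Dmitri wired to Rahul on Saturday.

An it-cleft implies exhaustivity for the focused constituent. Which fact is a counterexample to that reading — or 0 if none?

4

The cleft puts "the journal" in focus and presupposes the open proposition with Dmitri as agent and Rahul as recipient and on Saturday as setting.
The exhaustive reading says no other thing fits that background.
But fact (4) also has Dmitri as agent and Rahul as recipient and on Saturday as setting, with thing = the samovar — so the exhaustive reading fails.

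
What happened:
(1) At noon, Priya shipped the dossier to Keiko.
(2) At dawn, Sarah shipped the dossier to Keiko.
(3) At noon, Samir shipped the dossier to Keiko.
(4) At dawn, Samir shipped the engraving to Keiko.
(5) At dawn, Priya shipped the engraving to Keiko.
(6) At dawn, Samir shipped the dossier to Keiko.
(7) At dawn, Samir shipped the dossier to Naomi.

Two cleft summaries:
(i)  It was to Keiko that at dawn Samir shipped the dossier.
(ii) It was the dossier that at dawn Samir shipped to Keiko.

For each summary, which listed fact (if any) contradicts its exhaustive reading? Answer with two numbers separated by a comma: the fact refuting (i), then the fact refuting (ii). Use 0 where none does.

7, 4

(i): focus "Keiko". Looking for agent = Samir, thing = the dossier, setting = at dawn with some other recipient — fact (7) has Naomi there. Refuted.
(ii): focus "the dossier". Looking for agent = Samir, recipient = Keiko, setting = at dawn with some other thing — fact (4) has the engraving there. Refuted.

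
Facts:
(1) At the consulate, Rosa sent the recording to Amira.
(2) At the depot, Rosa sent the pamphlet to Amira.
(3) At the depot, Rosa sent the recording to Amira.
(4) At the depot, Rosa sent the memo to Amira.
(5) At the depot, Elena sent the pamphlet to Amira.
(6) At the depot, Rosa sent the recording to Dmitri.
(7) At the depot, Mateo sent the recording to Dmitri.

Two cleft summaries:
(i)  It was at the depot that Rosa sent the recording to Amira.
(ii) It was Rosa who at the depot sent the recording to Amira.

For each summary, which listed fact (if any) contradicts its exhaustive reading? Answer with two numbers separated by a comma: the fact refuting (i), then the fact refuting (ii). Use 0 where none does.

(i): focus "at the depot". Looking for Rosa as agent and the recording as thing and Amira as recipient with some other setting — fact (1) has at the consulate there. Refuted.
(ii): focus "Rosa". No fact shares the recording as thing and Amira as recipient and at the depot as setting with a different agent. 0.

1, 0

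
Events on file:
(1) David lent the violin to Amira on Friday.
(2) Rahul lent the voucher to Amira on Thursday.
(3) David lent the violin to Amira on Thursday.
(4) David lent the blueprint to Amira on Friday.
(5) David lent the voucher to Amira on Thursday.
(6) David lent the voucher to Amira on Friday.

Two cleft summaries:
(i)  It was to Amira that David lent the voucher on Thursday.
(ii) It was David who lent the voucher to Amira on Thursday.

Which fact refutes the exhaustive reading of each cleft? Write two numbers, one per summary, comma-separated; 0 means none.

(i): focus "Amira". No fact shares same agent, thing, setting (David / the voucher / on Thursday) with a different recipient. 0.
(ii): focus "David". Looking for same thing, recipient, setting (the voucher / Amira / on Thursday) with some other agent — fact (2) has Rahul there. Refuted.

0, 2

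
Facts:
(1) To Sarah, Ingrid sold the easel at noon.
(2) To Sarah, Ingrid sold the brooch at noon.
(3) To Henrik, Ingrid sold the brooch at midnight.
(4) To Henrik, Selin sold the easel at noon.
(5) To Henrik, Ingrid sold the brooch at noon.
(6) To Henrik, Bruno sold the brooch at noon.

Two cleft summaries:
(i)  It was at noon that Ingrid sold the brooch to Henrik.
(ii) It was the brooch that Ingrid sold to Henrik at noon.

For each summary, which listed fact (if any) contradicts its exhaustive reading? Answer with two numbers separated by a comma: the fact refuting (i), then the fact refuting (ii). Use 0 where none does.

Summary (i) focuses "at noon" (the setting); background Ingrid as agent and the brooch as thing and Henrik as recipient. Fact (3) matches that background with setting = at midnight — refutes (i).
Summary (ii) focuses "the brooch" (the thing); background Ingrid as agent and Henrik as recipient and at noon as setting. No fact matches that background with a different thing, so 0.

3, 0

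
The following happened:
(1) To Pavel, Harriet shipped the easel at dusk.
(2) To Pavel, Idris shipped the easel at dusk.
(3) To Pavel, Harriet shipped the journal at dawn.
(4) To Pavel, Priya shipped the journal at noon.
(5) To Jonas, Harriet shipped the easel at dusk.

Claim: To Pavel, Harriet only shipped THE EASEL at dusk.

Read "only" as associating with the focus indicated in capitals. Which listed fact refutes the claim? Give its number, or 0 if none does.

Focus (in capitals) is "the easel" — the thing. "Only" excludes alternative things while holding fixed agent = Harriet, recipient = Pavel, setting = at dusk.
Every other fact changes something in the background, not just the thing. Nothing refutes the claim.

0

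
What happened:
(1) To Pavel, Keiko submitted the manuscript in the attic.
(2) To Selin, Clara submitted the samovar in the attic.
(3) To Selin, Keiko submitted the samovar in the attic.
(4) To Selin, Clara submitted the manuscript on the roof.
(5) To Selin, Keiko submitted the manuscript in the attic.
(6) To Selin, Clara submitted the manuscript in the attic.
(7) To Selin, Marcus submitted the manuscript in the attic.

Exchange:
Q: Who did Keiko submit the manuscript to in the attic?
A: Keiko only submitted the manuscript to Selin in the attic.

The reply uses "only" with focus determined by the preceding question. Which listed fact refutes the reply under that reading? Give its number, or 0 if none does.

Answering "Who did ... to ...?" puts focus on the recipient — here, "Selin".
So "only" ranges over recipients; the rest (agent = Keiko, thing = the manuscript, setting = in the attic) is presupposed.
Fact (1) keeps agent = Keiko, thing = the manuscript, setting = in the attic but has recipient = Pavel; that refutes the reply.
(Fact (3) would refute a reading with focus on the thing — but that is not what the question asks.)

1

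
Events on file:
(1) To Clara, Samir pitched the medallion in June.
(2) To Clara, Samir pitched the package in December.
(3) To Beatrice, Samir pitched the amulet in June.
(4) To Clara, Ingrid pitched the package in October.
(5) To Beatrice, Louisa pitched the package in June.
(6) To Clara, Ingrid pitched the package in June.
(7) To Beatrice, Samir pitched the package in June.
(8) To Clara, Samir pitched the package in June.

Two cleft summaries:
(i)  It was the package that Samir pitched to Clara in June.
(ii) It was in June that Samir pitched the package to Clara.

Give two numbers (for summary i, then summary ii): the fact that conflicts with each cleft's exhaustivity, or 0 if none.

Summary (i) focuses "the package" (the thing); background same agent, recipient, setting (Samir / Clara / in June). Fact (1) matches that background with thing = the medallion — refutes (i).
Summary (ii) focuses "in June" (the setting); background same agent, thing, recipient (Samir / the package / Clara). Fact (2) matches that background with setting = in December — refutes (ii).

1, 2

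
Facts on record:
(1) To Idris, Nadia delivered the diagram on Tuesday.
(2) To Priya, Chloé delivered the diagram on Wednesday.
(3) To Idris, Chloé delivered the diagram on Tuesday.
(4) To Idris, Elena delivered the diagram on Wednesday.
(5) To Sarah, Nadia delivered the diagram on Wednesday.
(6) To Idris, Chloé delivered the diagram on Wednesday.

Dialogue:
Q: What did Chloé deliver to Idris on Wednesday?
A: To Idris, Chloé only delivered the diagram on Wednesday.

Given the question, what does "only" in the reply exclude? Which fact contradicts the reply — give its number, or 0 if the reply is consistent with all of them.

Answering "What did ...?" puts focus on the thing — here, "the diagram".
"Only" then excludes alternative things while the background — Chloé as agent and Idris as recipient and on Wednesday as setting — is held fixed.
No fact keeps Chloé as agent and Idris as recipient and on Wednesday as setting while changing the thing; every other fact differs on something backgrounded. The reply stands.
(Fact (2) would refute a reading with focus on the recipient — but that is not what the question asks.)

0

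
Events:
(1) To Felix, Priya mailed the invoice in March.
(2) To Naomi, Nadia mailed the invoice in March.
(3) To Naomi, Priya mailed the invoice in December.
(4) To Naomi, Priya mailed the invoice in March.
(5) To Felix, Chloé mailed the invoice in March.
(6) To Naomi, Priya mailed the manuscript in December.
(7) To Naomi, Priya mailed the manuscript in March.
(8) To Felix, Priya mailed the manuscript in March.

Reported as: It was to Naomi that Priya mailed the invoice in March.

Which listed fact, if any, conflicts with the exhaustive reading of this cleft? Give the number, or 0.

1

The cleft puts "Naomi" in focus and presupposes the open proposition with same agent, thing, setting (Priya / the invoice / in March).
The exhaustive reading says no other recipient fits that background.
But fact (1) also has same agent, thing, setting (Priya / the invoice / in March), with recipient = Felix — so the exhaustive reading fails.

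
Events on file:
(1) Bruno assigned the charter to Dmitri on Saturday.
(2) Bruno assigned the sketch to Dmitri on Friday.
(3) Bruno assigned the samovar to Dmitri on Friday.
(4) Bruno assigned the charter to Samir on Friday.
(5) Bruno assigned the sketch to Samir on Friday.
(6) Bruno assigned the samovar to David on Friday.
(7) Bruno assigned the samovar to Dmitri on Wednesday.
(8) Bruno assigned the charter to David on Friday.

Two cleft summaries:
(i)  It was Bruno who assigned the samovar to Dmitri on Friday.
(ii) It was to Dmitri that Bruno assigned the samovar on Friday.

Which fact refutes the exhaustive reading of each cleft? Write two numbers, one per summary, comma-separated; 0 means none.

0, 6

(i): focus "Bruno". No fact shares the samovar as thing and Dmitri as recipient and on Friday as setting with a different agent. 0.
(ii): focus "Dmitri". Looking for Bruno as agent and the samovar as thing and on Friday as setting with some other recipient — fact (6) has David there. Refuted.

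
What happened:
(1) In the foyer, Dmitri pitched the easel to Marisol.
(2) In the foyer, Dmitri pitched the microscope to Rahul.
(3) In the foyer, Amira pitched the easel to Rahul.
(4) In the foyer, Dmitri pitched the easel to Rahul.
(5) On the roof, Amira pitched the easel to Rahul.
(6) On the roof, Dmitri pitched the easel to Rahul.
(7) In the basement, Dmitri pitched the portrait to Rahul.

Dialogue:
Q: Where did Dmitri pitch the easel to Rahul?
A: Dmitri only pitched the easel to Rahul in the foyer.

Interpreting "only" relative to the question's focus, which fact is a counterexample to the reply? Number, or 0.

The question "Where did ...?" targets the setting, so in the reply the focus falls on "in the foyer".
So "only" ranges over settings; the rest (same agent, thing, recipient (Dmitri / the easel / Rahul)) is presupposed.
Fact (6) keeps same agent, thing, recipient (Dmitri / the easel / Rahul) but has setting = on the roof; that refutes the reply.
(Fact (2) would refute a reading with focus on the thing — but that is not what the question asks.)

6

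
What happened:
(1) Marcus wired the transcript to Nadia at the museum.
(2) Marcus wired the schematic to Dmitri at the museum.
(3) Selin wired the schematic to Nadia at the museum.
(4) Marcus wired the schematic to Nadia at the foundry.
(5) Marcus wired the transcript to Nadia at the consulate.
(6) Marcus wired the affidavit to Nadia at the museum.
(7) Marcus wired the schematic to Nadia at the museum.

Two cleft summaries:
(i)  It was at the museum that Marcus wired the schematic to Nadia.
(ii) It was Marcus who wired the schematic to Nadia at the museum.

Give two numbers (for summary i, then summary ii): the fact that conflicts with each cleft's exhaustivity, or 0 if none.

(i): focus "at the museum". Looking for agent = Marcus, thing = the schematic, recipient = Nadia with some other setting — fact (4) has at the foundry there. Refuted.
(ii): focus "Marcus". Looking for thing = the schematic, recipient = Nadia, setting = at the museum with some other agent — fact (3) has Selin there. Refuted.

4, 3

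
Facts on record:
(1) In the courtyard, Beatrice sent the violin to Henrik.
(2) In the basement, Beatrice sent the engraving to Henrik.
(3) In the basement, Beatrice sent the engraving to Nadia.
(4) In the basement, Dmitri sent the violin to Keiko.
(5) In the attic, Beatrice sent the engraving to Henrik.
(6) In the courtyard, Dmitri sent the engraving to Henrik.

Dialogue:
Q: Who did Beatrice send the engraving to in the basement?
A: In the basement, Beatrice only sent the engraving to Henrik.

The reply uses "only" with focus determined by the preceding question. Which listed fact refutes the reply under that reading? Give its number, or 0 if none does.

3

Answering "Who did ... to ...?" puts focus on the recipient — here, "Henrik".
"Only" then excludes alternative recipients while the background — agent = Beatrice, thing = the engraving, setting = in the basement — is held fixed.
Fact (3) keeps agent = Beatrice, thing = the engraving, setting = in the basement but has recipient = Nadia; that refutes the reply.
(Fact (5) would refute a reading with focus on the setting — but that is not what the question asks.)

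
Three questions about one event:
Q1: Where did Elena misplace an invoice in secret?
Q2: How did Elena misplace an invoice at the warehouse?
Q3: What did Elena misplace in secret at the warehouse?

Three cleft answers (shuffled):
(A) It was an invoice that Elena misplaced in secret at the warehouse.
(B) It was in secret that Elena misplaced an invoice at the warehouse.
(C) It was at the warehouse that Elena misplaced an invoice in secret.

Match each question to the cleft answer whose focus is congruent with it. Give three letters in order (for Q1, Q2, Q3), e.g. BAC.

Q1 asks about the location; cleft (C) focuses "at the warehouse", which is the location — so Q1 → C.
Q2 asks about the manner; cleft (B) focuses "in secret", which is the manner — so Q2 → B.
Q3 asks about the direct object; cleft (A) focuses "an invoice", which is the direct object — so Q3 → A.
Mapping: Q1→C, Q2→B, Q3→A.

CBA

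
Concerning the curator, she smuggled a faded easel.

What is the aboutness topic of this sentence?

The construction explicitly marks "the curator" as what the sentence is about — the topic.
The remainder of the clause is the comment (what is said about the topic).

the curator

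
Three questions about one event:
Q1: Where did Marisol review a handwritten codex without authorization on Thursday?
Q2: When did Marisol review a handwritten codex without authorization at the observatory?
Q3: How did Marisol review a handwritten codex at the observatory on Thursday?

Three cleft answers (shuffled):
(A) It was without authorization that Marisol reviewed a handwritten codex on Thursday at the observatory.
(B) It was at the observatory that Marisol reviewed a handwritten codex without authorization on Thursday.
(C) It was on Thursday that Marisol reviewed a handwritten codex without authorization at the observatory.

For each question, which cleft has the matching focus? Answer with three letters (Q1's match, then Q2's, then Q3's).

Q1 asks about the location; cleft (B) focuses "at the observatory", which is the location — so Q1 → B.
Q2 asks about the time; cleft (C) focuses "on Thursday", which is the time — so Q2 → C.
Q3 asks about the manner; cleft (A) focuses "without authorization", which is the manner — so Q3 → A.
Mapping: Q1→B, Q2→C, Q3→A.

BCA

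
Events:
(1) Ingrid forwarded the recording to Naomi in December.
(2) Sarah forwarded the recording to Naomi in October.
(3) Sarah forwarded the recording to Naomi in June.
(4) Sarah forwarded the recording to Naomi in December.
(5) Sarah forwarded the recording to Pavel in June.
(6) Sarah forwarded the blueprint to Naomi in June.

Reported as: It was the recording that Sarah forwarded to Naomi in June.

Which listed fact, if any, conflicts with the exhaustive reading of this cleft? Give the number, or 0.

The cleft puts "the recording" in focus and presupposes the open proposition with agent = Sarah, recipient = Naomi, setting = in June.
Exhaustivity: the recording is the only thing satisfying that background.
Fact (6) shares the background but with thing = the blueprint; exhaustivity is violated.

6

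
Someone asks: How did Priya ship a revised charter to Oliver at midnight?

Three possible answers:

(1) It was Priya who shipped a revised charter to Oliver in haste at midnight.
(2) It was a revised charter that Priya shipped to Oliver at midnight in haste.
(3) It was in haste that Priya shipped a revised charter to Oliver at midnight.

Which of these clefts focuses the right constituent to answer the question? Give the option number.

The question word "how" targets the manner.
Option (1) clefts "Priya" — the subject (agent), not what was asked.
Option (2) clefts "a revised charter" — the direct object, not what was asked.
Option (3) clefts "in haste" — that matches what the question asks about.
So the congruent reply is (3).

3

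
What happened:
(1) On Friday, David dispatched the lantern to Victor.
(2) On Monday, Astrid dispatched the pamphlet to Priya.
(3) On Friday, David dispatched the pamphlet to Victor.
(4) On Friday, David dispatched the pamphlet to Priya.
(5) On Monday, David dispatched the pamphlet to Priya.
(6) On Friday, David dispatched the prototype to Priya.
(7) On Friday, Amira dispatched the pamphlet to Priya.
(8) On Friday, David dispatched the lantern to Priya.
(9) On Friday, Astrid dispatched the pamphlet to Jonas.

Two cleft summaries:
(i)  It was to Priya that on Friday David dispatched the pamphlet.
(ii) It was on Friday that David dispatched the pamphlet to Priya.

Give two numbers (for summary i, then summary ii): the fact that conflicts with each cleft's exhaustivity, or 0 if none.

3, 5

Summary (i) focuses "Priya" (the recipient); background same agent, thing, setting (David / the pamphlet / on Friday). Fact (3) matches that background with recipient = Victor — refutes (i).
Summary (ii) focuses "on Friday" (the setting); background same agent, thing, recipient (David / the pamphlet / Priya). Fact (5) matches that background with setting = on Monday — refutes (ii).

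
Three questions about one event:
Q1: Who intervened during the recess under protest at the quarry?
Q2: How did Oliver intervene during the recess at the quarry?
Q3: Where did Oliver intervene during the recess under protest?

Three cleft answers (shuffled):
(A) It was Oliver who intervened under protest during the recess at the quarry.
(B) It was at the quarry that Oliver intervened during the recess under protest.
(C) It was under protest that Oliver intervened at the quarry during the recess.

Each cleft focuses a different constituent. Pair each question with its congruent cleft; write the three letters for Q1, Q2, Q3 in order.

ACB

Q1 asks about the subject (agent); cleft (A) focuses "Oliver", which is the subject (agent) — so Q1 → A.
Q2 asks about the manner; cleft (C) focuses "under protest", which is the manner — so Q2 → C.
Q3 asks about the location; cleft (B) focuses "at the quarry", which is the location — so Q3 → B.
Mapping: Q1→A, Q2→C, Q3→B.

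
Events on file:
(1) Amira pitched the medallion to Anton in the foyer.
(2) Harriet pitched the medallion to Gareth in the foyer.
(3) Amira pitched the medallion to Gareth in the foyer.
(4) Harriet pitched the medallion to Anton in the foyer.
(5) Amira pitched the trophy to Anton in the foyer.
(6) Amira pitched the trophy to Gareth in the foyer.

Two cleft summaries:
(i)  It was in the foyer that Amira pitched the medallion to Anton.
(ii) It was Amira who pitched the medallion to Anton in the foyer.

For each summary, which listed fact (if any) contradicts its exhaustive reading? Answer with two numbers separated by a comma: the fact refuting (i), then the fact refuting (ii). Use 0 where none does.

0, 4

(i): focus "in the foyer". No fact shares agent = Amira, thing = the medallion, recipient = Anton with a different setting. 0.
(ii): focus "Amira". Looking for thing = the medallion, recipient = Anton, setting = in the foyer with some other agent — fact (4) has Harriet there. Refuted.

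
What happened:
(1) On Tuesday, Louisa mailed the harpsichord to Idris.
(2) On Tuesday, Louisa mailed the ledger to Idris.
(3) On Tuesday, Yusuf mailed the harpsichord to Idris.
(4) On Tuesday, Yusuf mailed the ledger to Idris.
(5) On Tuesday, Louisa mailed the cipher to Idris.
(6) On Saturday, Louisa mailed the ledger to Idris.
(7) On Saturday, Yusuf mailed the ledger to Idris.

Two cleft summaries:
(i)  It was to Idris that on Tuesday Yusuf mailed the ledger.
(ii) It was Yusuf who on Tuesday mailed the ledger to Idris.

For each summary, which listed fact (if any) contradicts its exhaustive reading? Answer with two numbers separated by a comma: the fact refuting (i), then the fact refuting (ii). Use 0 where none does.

Summary (i) focuses "Idris" (the recipient); background Yusuf as agent and the ledger as thing and on Tuesday as setting. No fact matches that background with a different recipient, so 0.
Summary (ii) focuses "Yusuf" (the agent); background the ledger as thing and Idris as recipient and on Tuesday as setting. Fact (2) matches that background with agent = Louisa — refutes (ii).

0, 2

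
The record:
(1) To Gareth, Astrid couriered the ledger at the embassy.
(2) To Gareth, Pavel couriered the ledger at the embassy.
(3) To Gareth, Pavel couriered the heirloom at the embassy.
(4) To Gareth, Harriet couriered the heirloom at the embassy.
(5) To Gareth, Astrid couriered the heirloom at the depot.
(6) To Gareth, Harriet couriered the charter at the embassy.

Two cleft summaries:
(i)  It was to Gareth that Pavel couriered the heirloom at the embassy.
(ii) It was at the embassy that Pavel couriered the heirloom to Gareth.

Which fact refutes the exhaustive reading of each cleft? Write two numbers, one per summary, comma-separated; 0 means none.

(i): focus "Gareth". No fact shares same agent, thing, setting (Pavel / the heirloom / at the embassy) with a different recipient. 0.
(ii): focus "at the embassy". No fact shares same agent, thing, recipient (Pavel / the heirloom / Gareth) with a different setting. 0.

0, 0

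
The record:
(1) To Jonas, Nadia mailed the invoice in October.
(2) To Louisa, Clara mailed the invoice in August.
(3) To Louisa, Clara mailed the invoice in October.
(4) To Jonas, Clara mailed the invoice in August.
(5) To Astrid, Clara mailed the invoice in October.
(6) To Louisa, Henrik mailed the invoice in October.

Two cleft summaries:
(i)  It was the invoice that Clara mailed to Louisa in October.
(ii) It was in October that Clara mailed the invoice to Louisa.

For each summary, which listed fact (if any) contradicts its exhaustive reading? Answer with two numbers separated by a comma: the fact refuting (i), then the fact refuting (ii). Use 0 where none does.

Summary (i) focuses "the invoice" (the thing); background same agent, recipient, setting (Clara / Louisa / in October). No fact matches that background with a different thing, so 0.
Summary (ii) focuses "in October" (the setting); background same agent, thing, recipient (Clara / the invoice / Louisa). Fact (2) matches that background with setting = in August — refutes (ii).

0, 2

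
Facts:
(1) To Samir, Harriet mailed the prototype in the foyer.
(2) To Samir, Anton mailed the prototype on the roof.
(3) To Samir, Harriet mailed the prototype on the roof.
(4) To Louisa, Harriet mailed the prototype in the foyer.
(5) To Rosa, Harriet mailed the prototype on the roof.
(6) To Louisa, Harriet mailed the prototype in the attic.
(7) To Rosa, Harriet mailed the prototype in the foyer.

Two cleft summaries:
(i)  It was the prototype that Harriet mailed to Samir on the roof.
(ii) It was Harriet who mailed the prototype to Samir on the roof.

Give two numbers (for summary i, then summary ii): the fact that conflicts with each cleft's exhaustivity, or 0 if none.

0, 2

(i): focus "the prototype". No fact shares same agent, recipient, setting (Harriet / Samir / on the roof) with a different thing. 0.
(ii): focus "Harriet". Looking for same thing, recipient, setting (the prototype / Samir / on the roof) with some other agent — fact (2) has Anton there. Refuted.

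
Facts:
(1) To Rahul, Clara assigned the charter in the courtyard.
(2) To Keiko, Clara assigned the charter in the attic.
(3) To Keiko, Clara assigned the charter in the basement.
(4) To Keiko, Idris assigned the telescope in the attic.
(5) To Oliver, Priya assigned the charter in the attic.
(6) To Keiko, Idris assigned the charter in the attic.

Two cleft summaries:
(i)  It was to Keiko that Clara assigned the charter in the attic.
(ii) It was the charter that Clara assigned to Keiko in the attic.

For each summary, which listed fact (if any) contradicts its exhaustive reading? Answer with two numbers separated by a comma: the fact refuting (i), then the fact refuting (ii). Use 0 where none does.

0, 0

Summary (i) focuses "Keiko" (the recipient); background same agent, thing, setting (Clara / the charter / in the attic). No fact matches that background with a different recipient, so 0.
Summary (ii) focuses "the charter" (the thing); background same agent, recipient, setting (Clara / Keiko / in the attic). No fact matches that background with a different thing, so 0.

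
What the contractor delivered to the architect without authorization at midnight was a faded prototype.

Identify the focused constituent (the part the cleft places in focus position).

In a pseudo-cleft "What ... was X", the post-copular constituent X is the focus.
Here the focus is "a faded prototype". The backgrounded (presupposed) material includes "the contractor", "to the architect", "at midnight" and "without authorization".

a faded prototype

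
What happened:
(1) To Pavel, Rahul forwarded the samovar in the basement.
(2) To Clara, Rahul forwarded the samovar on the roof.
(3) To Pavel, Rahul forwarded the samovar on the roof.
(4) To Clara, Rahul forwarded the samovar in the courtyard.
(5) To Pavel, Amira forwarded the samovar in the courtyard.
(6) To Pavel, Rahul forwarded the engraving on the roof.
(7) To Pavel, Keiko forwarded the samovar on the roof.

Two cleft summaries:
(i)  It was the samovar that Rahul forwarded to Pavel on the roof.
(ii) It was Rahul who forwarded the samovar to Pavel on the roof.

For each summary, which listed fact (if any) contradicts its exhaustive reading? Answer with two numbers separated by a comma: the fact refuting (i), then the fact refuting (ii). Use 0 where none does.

6, 7

(i): focus "the samovar". Looking for agent = Rahul, recipient = Pavel, setting = on the roof with some other thing — fact (6) has the engraving there. Refuted.
(ii): focus "Rahul". Looking for thing = the samovar, recipient = Pavel, setting = on the roof with some other agent — fact (7) has Keiko there. Refuted.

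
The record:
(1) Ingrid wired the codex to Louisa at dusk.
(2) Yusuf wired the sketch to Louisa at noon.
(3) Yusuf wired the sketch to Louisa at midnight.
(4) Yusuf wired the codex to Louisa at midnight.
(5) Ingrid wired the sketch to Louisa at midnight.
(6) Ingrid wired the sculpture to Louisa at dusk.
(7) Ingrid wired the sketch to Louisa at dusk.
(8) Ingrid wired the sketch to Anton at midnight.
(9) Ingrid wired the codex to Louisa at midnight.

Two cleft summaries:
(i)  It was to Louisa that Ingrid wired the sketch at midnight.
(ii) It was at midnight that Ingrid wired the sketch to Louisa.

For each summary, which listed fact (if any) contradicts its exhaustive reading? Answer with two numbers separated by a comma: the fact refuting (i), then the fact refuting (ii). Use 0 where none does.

8, 7

Summary (i) focuses "Louisa" (the recipient); background same agent, thing, setting (Ingrid / the sketch / at midnight). Fact (8) matches that background with recipient = Anton — refutes (i).
Summary (ii) focuses "at midnight" (the setting); background same agent, thing, recipient (Ingrid / the sketch / Louisa). Fact (7) matches that background with setting = at dusk — refutes (ii).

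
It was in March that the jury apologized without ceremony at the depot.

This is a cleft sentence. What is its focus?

In an it-cleft "It was X that/who ...", the clefted constituent X is the focus; the that/who-clause expresses the presupposed open proposition.
Here the focus is "in March". The backgrounded (presupposed) material includes "the jury", "at the depot" and "without ceremony".

in March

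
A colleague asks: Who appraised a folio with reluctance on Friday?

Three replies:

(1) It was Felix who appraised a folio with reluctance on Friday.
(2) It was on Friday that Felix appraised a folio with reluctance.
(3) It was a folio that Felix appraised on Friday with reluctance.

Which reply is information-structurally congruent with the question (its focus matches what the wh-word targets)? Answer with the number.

The question word "who" targets the subject (agent).
Option (1) clefts "Felix" — that matches what the question asks about.
Option (2) clefts "on Friday" — the time, not what was asked.
Option (3) clefts "a folio" — the direct object, not what was asked.
So the congruent reply is (1).

1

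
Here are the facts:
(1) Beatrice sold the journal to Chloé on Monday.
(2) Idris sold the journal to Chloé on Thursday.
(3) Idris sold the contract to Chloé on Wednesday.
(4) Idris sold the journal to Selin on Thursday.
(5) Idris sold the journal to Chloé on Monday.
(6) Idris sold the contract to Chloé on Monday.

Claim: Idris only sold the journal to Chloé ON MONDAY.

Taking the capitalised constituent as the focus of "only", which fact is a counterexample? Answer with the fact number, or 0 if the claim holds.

The capitals mark "on Monday" as focus. So "only" rules out other settings, with the rest (same agent, thing, recipient (Idris / the journal / Chloé)) as background.
Fact (2) matches on same agent, thing, recipient (Idris / the journal / Chloé), but has setting = on Thursday instead. That refutes the claim.

2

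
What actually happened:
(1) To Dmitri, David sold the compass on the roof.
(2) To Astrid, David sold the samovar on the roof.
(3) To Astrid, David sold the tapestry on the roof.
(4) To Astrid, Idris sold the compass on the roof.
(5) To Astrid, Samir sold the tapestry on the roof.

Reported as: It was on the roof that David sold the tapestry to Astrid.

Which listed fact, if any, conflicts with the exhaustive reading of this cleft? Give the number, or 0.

0

Focus of the cleft: "on the roof" (the setting). Presupposed background: agent = David, thing = the tapestry, recipient = Astrid.
Exhaustivity: on the roof is the only setting satisfying that background.
Every other fact differs from the presupposition on some backgrounded slot, so none challenges the exhaustivity.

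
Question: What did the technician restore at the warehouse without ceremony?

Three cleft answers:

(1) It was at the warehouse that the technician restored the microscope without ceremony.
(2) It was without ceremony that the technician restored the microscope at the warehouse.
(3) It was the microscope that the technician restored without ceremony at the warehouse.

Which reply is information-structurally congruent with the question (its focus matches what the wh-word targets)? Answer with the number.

The question word "what" targets the direct object.
Option (1) clefts "at the warehouse" — the location, not what was asked.
Option (2) clefts "without ceremony" — the manner, not what was asked.
Option (3) clefts "the microscope" — that matches what the question asks about.
So the congruent reply is (3).

3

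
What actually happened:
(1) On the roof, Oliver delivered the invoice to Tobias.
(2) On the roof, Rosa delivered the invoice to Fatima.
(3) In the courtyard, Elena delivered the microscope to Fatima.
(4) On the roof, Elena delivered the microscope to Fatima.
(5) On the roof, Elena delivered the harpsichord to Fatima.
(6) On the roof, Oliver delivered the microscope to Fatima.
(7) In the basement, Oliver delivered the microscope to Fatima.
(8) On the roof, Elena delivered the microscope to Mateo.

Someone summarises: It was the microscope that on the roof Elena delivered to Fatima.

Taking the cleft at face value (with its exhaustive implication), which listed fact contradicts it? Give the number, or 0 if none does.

The cleft puts "the microscope" in focus and presupposes the open proposition with Elena as agent and Fatima as recipient and on the roof as setting.
Exhaustivity: the microscope is the only thing satisfying that background.
Fact (5) shares the background but with thing = the harpsichord; exhaustivity is violated.

5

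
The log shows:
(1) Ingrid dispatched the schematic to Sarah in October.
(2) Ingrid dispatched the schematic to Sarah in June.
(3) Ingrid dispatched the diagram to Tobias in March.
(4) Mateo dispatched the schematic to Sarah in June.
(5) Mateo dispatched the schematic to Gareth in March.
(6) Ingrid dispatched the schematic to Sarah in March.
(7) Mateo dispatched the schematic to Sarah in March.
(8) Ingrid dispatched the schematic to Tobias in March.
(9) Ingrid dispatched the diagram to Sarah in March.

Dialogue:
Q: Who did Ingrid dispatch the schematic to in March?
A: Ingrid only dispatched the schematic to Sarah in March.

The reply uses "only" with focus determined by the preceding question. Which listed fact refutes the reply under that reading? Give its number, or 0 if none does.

8

The question "Who did ... to ...?" targets the recipient, so in the reply the focus falls on "Sarah".
So "only" ranges over recipients; the rest (agent = Ingrid, thing = the schematic, setting = in March) is presupposed.
Fact (8) shares the background with a different recipient (Tobias) — counterexample.
(Fact (1) would refute a reading with focus on the setting — but that is not what the question asks.)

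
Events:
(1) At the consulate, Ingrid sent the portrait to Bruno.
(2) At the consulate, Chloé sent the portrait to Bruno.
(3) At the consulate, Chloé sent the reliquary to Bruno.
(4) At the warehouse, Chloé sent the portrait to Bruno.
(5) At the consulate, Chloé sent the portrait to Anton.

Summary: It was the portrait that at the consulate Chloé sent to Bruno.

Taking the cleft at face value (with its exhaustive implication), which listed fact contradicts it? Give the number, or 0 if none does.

3

The cleft puts "the portrait" in focus and presupposes the open proposition with Chloé as agent and Bruno as recipient and at the consulate as setting.
Exhaustivity: the portrait is the only thing satisfying that background.
Fact (3) shares the background but with thing = the reliquary; exhaustivity is violated.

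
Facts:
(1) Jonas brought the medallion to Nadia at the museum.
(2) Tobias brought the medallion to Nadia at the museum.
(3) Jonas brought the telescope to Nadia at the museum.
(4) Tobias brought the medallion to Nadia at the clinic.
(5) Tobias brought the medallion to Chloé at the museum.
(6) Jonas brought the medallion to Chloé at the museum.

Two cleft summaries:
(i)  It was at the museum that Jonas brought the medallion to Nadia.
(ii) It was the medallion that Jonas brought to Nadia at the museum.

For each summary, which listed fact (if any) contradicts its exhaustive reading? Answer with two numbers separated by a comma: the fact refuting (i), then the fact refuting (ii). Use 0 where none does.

0, 3

Summary (i) focuses "at the museum" (the setting); background same agent, thing, recipient (Jonas / the medallion / Nadia). No fact matches that background with a different setting, so 0.
Summary (ii) focuses "the medallion" (the thing); background same agent, recipient, setting (Jonas / Nadia / at the museum). Fact (3) matches that background with thing = the telescope — refutes (ii).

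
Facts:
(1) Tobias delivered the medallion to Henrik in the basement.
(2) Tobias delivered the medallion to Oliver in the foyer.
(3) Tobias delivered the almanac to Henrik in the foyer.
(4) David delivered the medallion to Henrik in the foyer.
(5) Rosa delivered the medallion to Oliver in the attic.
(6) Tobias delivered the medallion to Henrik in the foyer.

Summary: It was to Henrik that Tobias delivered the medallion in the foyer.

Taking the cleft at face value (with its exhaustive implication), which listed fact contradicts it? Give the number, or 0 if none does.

Focus of the cleft: "Henrik" (the recipient). Presupposed background: agent = Tobias, thing = the medallion, setting = in the foyer.
The exhaustive reading says no other recipient fits that background.
But fact (2) also has agent = Tobias, thing = the medallion, setting = in the foyer, with recipient = Oliver — so the exhaustive reading fails.

2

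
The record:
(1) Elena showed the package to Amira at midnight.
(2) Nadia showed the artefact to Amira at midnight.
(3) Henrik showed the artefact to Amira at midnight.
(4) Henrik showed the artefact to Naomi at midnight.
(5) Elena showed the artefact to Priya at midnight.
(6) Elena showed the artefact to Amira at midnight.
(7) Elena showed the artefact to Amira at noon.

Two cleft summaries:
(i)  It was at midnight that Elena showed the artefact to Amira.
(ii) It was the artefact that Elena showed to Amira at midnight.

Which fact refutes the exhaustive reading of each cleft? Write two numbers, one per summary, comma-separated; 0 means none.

7, 1

Summary (i) focuses "at midnight" (the setting); background agent = Elena, thing = the artefact, recipient = Amira. Fact (7) matches that background with setting = at noon — refutes (i).
Summary (ii) focuses "the artefact" (the thing); background agent = Elena, recipient = Amira, setting = at midnight. Fact (1) matches that background with thing = the package — refutes (ii).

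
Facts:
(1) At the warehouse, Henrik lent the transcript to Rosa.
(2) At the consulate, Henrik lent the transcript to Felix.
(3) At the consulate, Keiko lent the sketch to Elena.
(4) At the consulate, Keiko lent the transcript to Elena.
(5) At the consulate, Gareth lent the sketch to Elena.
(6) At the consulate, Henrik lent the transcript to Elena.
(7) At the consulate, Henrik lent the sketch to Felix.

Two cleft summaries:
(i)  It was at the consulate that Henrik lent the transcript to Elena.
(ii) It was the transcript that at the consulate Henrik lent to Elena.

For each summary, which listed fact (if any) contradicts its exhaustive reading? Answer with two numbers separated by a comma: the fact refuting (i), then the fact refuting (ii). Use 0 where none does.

(i): focus "at the consulate". No fact shares agent = Henrik, thing = the transcript, recipient = Elena with a different setting. 0.
(ii): focus "the transcript". No fact shares agent = Henrik, recipient = Elena, setting = at the consulate with a different thing. 0.

0, 0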